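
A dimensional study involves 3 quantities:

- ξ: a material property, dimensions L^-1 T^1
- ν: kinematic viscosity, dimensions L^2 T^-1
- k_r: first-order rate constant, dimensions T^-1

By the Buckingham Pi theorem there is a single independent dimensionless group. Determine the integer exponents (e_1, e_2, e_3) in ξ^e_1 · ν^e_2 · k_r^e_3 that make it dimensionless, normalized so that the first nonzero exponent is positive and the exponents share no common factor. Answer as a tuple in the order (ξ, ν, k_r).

L: e_1·(-1) + e_2·(2) + e_3·(0) = 0
T: e_1·(1) + e_2·(-1) + e_3·(-1) = 0
Solving this homogeneous linear system for the smallest-integer solution (first nonzero entry positive) gives (2, 1, 1).

(2, 1, 1)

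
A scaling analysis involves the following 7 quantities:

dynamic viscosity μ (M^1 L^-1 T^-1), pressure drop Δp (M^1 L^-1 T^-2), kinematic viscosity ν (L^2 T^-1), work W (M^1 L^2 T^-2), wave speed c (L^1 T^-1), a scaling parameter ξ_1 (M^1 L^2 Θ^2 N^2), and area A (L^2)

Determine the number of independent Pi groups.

There are 7 variables and 5 base dimensions (M, L, T, Θ, N).
The dimension matrix has rank 4 (less than 5: the dimension vectors are linearly dependent).
Independent dimensionless groups: 7 − 4 = 3.

3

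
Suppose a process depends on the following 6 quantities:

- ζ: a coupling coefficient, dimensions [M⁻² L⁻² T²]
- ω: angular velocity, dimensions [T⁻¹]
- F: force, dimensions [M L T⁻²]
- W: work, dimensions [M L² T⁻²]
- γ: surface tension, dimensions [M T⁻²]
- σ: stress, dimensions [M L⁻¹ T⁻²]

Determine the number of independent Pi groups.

There are 6 variables and 3 base dimensions (M, L, T).
The dimension matrix has rank 3.
Independent dimensionless groups: 6 − 3 = 3.

3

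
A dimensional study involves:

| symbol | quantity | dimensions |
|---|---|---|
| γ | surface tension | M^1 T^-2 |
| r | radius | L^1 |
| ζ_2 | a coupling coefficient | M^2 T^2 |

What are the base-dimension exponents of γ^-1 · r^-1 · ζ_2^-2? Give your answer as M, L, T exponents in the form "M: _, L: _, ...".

Collect each base-dimension exponent across the product:
  M: −(1) − (0) − 2·(2) = -5
  L: −(0) − (1) − 2·(0) = -1
  T: −(-2) − (0) − 2·(2) = -2
So the dimensions are [M⁻⁵ L⁻¹ T⁻²].

M: -5, L: -1, T: -2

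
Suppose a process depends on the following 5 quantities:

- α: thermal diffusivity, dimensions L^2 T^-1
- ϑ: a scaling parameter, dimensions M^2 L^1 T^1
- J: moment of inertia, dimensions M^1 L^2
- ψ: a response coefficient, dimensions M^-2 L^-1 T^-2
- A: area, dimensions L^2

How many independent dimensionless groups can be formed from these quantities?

2

There are 5 variables and 3 base dimensions (M, L, T).
The dimension matrix has rank 3.
Independent dimensionless groups: 5 − 3 = 2.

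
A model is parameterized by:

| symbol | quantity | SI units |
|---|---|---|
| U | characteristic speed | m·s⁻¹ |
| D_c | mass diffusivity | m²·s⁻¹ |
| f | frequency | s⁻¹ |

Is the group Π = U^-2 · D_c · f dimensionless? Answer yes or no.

yes

Sum the exponent of each base dimension across the product:
  M: −2·[U]_M + [D_c]_M + [f]_M = −2·(0) + (0) + (0) = 0
  L: −2·[U]_L + [D_c]_L + [f]_L = −2·(1) + (2) + (0) = 0
  T: −2·[U]_T + [D_c]_T + [f]_T = −2·(-1) + (-1) + (-1) = 0
All base exponents vanish — dimensionless.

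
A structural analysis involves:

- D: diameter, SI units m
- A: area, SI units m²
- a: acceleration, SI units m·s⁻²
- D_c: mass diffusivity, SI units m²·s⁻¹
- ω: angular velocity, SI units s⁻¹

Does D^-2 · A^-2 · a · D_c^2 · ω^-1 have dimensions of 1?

Sum the exponent of each base dimension across the product:
  L: −2·[D]_L − 2·[A]_L + [a]_L + 2·[D_c]_L − [ω]_L = −2·(1) − 2·(2) + (1) + 2·(2) − (0) = -1
  T: −2·[D]_T − 2·[A]_T + [a]_T + 2·[D_c]_T − [ω]_T = −2·(0) − 2·(0) + (-2) + 2·(-1) − (-1) = -3
Net dimensions [L⁻¹ T⁻³] ≠ [1] — not dimensionless.

no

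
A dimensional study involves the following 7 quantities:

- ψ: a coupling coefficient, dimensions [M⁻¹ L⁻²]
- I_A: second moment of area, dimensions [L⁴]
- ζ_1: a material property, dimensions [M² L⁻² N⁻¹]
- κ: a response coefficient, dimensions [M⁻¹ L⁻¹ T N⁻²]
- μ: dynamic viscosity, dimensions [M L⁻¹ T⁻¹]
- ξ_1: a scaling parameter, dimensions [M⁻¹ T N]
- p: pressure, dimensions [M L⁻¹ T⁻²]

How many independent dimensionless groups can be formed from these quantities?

3

There are 7 variables and 4 base dimensions (M, L, T, N).
The dimension matrix has rank 4.
Independent dimensionless groups: 7 − 4 = 3.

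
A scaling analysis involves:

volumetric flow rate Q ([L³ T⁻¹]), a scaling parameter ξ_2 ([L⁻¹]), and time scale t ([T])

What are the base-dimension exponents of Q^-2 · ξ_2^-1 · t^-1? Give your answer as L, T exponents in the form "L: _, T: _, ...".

Collect each base-dimension exponent across the product:
  L: −2·(3) − (-1) − (0) = -5
  T: −2·(-1) − (0) − (1) = 1
So the dimensions are [L⁻⁵ T].

L: -5, T: 1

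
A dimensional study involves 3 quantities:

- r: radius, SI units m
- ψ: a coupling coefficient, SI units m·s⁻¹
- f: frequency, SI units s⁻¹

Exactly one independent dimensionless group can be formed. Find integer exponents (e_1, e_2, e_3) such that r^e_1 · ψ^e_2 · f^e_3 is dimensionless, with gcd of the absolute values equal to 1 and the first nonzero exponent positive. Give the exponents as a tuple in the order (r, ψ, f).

L: e_1·(1) + e_2·(1) + e_3·(0) = 0
T: e_1·(0) + e_2·(-1) + e_3·(-1) = 0
Solving this homogeneous linear system for the smallest-integer solution (first nonzero entry positive) gives (1, -1, 1).

(1, -1, 1)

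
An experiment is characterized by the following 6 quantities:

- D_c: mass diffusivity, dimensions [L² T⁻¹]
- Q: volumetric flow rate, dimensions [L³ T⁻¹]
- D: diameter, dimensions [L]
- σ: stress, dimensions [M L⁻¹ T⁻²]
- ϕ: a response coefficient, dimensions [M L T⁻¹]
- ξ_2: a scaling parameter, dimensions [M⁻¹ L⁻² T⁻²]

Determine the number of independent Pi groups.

3

There are 6 variables and 3 base dimensions (M, L, T).
The dimension matrix has rank 3.
Independent dimensionless groups: 6 − 3 = 3.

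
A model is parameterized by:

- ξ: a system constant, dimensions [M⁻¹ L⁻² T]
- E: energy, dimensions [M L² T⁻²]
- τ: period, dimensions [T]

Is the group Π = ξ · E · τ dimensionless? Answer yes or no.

Sum the exponent of each base dimension across the product:
  M: [ξ]_M + [E]_M + [τ]_M = (-1) + (1) + (0) = 0
  L: [ξ]_L + [E]_L + [τ]_L = (-2) + (2) + (0) = 0
  T: [ξ]_T + [E]_T + [τ]_T = (1) + (-2) + (1) = 0
All base exponents vanish — dimensionless.

yes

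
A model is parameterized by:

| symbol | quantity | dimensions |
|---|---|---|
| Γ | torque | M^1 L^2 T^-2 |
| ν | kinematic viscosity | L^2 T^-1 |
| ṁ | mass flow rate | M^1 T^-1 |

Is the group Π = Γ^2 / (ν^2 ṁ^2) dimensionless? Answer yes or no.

Sum the exponent of each base dimension across the product:
  M: 2·[Γ]_M − 2·[ν]_M − 2·[ṁ]_M = 2·(1) − 2·(0) − 2·(1) = 0
  L: 2·[Γ]_L − 2·[ν]_L − 2·[ṁ]_L = 2·(2) − 2·(2) − 2·(0) = 0
  T: 2·[Γ]_T − 2·[ν]_T − 2·[ṁ]_T = 2·(-2) − 2·(-1) − 2·(-1) = 0
  Θ: 2·[Γ]_Θ − 2·[ν]_Θ − 2·[ṁ]_Θ = 2·(0) − 2·(0) − 2·(0) = 0
All base exponents vanish — dimensionless.

yes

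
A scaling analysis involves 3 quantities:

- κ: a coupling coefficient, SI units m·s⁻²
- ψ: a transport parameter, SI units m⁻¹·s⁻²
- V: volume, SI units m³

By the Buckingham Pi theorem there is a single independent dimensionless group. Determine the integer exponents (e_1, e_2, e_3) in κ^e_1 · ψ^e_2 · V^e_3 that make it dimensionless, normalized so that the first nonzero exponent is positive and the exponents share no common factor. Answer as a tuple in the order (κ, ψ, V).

(3, -3, -2)

L: e_1·(1) + e_2·(-1) + e_3·(3) = 0
T: e_1·(-2) + e_2·(-2) + e_3·(0) = 0
Solving this homogeneous linear system for the smallest-integer solution (first nonzero entry positive) gives (3, -3, -2).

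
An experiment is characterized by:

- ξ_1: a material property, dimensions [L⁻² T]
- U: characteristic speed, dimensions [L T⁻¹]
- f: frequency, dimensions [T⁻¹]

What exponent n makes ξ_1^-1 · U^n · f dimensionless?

-2

Balance the L exponent: (1)·n from U, plus −(-2) + (0) = 2 from the rest, must sum to zero.
n + 2 = 0, so n = -2.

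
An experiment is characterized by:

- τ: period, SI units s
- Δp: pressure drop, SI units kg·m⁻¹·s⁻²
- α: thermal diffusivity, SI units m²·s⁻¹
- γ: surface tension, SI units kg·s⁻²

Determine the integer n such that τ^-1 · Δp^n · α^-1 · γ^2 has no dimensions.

Balance the M exponent: (1)·n from Δp, plus −(0) − (0) + 2·(1) = 2 from the rest, must sum to zero.
n + 2 = 0, so n = -2.

-2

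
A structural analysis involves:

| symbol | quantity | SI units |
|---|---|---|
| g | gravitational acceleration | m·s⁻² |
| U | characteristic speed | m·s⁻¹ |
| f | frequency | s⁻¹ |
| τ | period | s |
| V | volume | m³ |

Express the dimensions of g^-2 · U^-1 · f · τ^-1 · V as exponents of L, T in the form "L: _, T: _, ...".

Collect each base-dimension exponent across the product:
  L: −2·(1) − (1) + (0) − (0) + (3) = 0
  T: −2·(-2) − (-1) + (-1) − (1) + (0) = 3
So the dimensions are [T³].

L: 0, T: 3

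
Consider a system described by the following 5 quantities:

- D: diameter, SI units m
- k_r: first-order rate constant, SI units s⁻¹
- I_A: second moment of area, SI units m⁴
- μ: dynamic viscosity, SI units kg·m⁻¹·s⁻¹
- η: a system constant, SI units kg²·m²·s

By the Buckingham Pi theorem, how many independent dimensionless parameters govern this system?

There are 5 variables and 3 base dimensions (M, L, T).
The dimension matrix has rank 3.
Independent dimensionless groups: 5 − 3 = 2.

2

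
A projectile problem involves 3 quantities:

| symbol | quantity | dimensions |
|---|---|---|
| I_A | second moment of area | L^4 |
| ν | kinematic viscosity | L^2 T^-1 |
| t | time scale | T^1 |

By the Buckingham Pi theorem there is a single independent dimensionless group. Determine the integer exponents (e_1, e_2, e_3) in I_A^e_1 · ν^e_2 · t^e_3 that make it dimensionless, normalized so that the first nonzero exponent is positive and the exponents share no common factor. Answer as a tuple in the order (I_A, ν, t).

L: e_1·(4) + e_2·(2) + e_3·(0) = 0
T: e_1·(0) + e_2·(-1) + e_3·(1) = 0
Solving this homogeneous linear system for the smallest-integer solution (first nonzero entry positive) gives (1, -2, -2).

(1, -2, -2)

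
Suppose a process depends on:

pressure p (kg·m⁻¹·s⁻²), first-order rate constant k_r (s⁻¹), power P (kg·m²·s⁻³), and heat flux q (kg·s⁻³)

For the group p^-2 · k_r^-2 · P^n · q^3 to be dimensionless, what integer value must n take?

Balance the M exponent: (1)·n from P, plus −2·(1) − 2·(0) + 3·(1) = 1 from the rest, must sum to zero.
n + 1 = 0, so n = -1.

-1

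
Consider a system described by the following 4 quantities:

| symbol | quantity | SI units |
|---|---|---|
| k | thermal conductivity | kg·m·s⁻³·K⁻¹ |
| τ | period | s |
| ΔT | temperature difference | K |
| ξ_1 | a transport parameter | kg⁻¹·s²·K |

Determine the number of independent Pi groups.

0

There are 4 variables and 4 base dimensions (M, L, T, Θ).
The dimension matrix has rank 4.
Independent dimensionless groups: 4 − 4 = 0.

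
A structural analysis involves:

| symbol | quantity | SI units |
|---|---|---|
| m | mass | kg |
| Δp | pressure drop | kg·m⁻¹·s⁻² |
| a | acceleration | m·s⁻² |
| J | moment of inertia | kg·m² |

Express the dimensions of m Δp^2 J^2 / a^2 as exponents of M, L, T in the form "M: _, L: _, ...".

M: 5, L: 0, T: 0

Collect each base-dimension exponent across the product:
  M: (1) + 2·(1) − 2·(0) + 2·(1) = 5
  L: (0) + 2·(-1) − 2·(1) + 2·(2) = 0
  T: (0) + 2·(-2) − 2·(-2) + 2·(0) = 0
So the dimensions are [M⁵].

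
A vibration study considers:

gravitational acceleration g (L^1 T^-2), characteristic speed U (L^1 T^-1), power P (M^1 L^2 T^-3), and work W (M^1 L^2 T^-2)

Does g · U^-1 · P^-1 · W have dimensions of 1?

Sum the exponent of each base dimension across the product:
  M: [g]_M − [U]_M − [P]_M + [W]_M = (0) − (0) − (1) + (1) = 0
  L: [g]_L − [U]_L − [P]_L + [W]_L = (1) − (1) − (2) + (2) = 0
  T: [g]_T − [U]_T − [P]_T + [W]_T = (-2) − (-1) − (-3) + (-2) = 0
All base exponents vanish — dimensionless.

yes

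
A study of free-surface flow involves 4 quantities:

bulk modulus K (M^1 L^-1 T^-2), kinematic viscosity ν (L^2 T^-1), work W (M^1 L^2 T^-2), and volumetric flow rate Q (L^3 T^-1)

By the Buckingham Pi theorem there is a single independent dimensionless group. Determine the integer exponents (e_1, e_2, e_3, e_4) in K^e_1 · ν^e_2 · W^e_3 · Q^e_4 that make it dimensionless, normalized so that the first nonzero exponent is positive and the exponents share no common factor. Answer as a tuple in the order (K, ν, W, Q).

M: e_1·(1) + e_2·(0) + e_3·(1) + e_4·(0) = 0
L: e_1·(-1) + e_2·(2) + e_3·(2) + e_4·(3) = 0
T: e_1·(-2) + e_2·(-1) + e_3·(-2) + e_4·(-1) = 0
Solving this homogeneous linear system for the smallest-integer solution (first nonzero entry positive) gives (1, -3, -1, 3).

(1, -3, -1, 3)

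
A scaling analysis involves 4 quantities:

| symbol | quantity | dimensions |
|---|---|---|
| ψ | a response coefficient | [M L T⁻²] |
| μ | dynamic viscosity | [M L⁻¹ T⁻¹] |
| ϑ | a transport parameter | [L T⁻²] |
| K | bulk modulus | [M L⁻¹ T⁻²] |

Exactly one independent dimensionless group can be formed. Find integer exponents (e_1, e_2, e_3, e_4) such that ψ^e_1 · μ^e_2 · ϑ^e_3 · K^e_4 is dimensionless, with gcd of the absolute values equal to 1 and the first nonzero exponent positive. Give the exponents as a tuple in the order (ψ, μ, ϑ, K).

M: e_1·(1) + e_2·(1) + e_3·(0) + e_4·(1) = 0
L: e_1·(1) + e_2·(-1) + e_3·(1) + e_4·(-1) = 0
T: e_1·(-2) + e_2·(-1) + e_3·(-2) + e_4·(-2) = 0
Solving this homogeneous linear system for the smallest-integer solution (first nonzero entry positive) gives (1, -4, -2, 3).

(1, -4, -2, 3)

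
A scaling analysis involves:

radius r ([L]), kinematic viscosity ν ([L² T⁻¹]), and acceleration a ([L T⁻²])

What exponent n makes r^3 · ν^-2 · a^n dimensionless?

Balance the L exponent: (1)·n from a, plus 3·(1) − 2·(2) = -1 from the rest, must sum to zero.
n − 1 = 0, so n = 1.

1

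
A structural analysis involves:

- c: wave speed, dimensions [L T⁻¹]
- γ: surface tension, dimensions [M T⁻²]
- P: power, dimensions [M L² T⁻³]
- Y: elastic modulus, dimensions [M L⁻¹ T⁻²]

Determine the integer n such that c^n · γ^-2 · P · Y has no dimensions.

-1

Balance the L exponent: (1)·n from c, plus −2·(0) + (2) + (-1) = 1 from the rest, must sum to zero.
n + 1 = 0, so n = -1.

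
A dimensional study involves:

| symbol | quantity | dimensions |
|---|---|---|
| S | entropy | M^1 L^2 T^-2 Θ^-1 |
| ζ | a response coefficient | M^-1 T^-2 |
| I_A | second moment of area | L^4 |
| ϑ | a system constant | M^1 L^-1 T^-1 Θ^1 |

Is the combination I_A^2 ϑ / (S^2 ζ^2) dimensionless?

no

Sum the exponent of each base dimension across the product:
  M: −2·[S]_M − 2·[ζ]_M + 2·[I_A]_M + [ϑ]_M = −2·(1) − 2·(-1) + 2·(0) + (1) = 1
  L: −2·[S]_L − 2·[ζ]_L + 2·[I_A]_L + [ϑ]_L = −2·(2) − 2·(0) + 2·(4) + (-1) = 3
  T: −2·[S]_T − 2·[ζ]_T + 2·[I_A]_T + [ϑ]_T = −2·(-2) − 2·(-2) + 2·(0) + (-1) = 7
  Θ: −2·[S]_Θ − 2·[ζ]_Θ + 2·[I_A]_Θ + [ϑ]_Θ = −2·(-1) − 2·(0) + 2·(0) + (1) = 3
Net dimensions [M L³ T⁷ Θ³] ≠ [1] — not dimensionless.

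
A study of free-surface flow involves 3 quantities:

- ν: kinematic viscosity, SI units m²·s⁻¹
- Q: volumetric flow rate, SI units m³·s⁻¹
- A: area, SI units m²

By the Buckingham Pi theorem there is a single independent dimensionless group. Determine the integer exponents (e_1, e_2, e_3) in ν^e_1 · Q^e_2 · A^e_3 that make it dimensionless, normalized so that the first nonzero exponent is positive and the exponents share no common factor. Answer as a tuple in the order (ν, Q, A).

(2, -2, 1)

L: e_1·(2) + e_2·(3) + e_3·(2) = 0
T: e_1·(-1) + e_2·(-1) + e_3·(0) = 0
Solving this homogeneous linear system for the smallest-integer solution (first nonzero entry positive) gives (2, -2, 1).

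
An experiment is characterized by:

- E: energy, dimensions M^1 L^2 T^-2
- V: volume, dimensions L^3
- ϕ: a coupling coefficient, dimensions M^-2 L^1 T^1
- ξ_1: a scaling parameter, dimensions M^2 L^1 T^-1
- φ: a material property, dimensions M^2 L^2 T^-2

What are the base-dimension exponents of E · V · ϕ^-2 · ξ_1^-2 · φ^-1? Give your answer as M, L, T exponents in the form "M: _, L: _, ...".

Collect each base-dimension exponent across the product:
  M: (1) + (0) − 2·(-2) − 2·(2) − (2) = -1
  L: (2) + (3) − 2·(1) − 2·(1) − (2) = -1
  T: (-2) + (0) − 2·(1) − 2·(-1) − (-2) = 0
So the dimensions are [M⁻¹ L⁻¹].

M: -1, L: -1, T: 0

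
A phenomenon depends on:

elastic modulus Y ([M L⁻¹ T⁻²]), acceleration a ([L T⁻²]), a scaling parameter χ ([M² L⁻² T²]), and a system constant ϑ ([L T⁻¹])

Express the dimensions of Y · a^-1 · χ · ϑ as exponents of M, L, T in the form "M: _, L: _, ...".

Collect each base-dimension exponent across the product:
  M: (1) − (0) + (2) + (0) = 3
  L: (-1) − (1) + (-2) + (1) = -3
  T: (-2) − (-2) + (2) + (-1) = 1
So the dimensions are [M³ L⁻³ T].

M: 3, L: -3, T: 1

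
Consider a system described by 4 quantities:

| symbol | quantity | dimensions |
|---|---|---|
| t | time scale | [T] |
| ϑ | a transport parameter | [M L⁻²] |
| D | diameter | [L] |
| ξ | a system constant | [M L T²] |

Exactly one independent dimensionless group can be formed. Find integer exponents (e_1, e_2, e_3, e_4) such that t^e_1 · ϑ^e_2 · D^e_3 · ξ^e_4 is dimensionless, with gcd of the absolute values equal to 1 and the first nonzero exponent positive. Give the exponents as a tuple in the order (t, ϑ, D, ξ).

M: e_1·(0) + e_2·(1) + e_3·(0) + e_4·(1) = 0
L: e_1·(0) + e_2·(-2) + e_3·(1) + e_4·(1) = 0
T: e_1·(1) + e_2·(0) + e_3·(0) + e_4·(2) = 0
Solving this homogeneous linear system for the smallest-integer solution (first nonzero entry positive) gives (2, 1, 3, -1).

(2, 1, 3, -1)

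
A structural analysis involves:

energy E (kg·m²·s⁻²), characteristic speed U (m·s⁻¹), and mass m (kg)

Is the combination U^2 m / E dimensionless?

yes

Sum the exponent of each base dimension across the product:
  M: −[E]_M + 2·[U]_M + [m]_M = −(1) + 2·(0) + (1) = 0
  L: −[E]_L + 2·[U]_L + [m]_L = −(2) + 2·(1) + (0) = 0
  T: −[E]_T + 2·[U]_T + [m]_T = −(-2) + 2·(-1) + (0) = 0
All base exponents vanish — dimensionless.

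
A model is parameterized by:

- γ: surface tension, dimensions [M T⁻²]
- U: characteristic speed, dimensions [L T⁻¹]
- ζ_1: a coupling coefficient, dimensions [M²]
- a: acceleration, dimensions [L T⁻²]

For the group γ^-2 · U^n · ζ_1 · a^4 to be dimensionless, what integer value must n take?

Balance the L exponent: (1)·n from U, plus −2·(0) + (0) + 4·(1) = 4 from the rest, must sum to zero.
n + 4 = 0, so n = -4.

-4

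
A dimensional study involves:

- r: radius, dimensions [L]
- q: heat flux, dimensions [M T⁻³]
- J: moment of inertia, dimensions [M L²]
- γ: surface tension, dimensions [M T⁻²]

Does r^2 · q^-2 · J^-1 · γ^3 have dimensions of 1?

Sum the exponent of each base dimension across the product:
  M: 2·[r]_M − 2·[q]_M − [J]_M + 3·[γ]_M = 2·(0) − 2·(1) − (1) + 3·(1) = 0
  L: 2·[r]_L − 2·[q]_L − [J]_L + 3·[γ]_L = 2·(1) − 2·(0) − (2) + 3·(0) = 0
  T: 2·[r]_T − 2·[q]_T − [J]_T + 3·[γ]_T = 2·(0) − 2·(-3) − (0) + 3·(-2) = 0
All base exponents vanish — dimensionless.

yes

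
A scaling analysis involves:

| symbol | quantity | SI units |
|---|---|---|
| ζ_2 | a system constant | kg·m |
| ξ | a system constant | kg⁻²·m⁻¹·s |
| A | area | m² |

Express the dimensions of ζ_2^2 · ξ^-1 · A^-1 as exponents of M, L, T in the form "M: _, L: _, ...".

M: 4, L: 1, T: -1

Collect each base-dimension exponent across the product:
  M: 2·(1) − (-2) − (0) = 4
  L: 2·(1) − (-1) − (2) = 1
  T: 2·(0) − (1) − (0) = -1
So the dimensions are [M⁴ L T⁻¹].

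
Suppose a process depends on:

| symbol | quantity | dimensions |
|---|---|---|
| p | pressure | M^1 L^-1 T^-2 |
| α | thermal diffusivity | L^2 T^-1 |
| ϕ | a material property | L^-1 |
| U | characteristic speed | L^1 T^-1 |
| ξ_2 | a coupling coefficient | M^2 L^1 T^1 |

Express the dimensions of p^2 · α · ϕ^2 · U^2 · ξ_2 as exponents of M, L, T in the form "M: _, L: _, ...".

M: 4, L: 1, T: -6

Collect each base-dimension exponent across the product:
  M: 2·(1) + (0) + 2·(0) + 2·(0) + (2) = 4
  L: 2·(-1) + (2) + 2·(-1) + 2·(1) + (1) = 1
  T: 2·(-2) + (-1) + 2·(0) + 2·(-1) + (1) = -6
So the dimensions are [M⁴ L T⁻⁶].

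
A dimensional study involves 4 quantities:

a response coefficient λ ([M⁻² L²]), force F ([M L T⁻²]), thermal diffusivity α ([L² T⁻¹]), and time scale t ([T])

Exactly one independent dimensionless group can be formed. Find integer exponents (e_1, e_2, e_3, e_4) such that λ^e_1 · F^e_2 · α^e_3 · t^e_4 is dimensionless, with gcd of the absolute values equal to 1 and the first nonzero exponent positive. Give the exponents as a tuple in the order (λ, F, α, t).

M: e_1·(-2) + e_2·(1) + e_3·(0) + e_4·(0) = 0
L: e_1·(2) + e_2·(1) + e_3·(2) + e_4·(0) = 0
T: e_1·(0) + e_2·(-2) + e_3·(-1) + e_4·(1) = 0
Solving this homogeneous linear system for the smallest-integer solution (first nonzero entry positive) gives (1, 2, -2, 2).

(1, 2, -2, 2)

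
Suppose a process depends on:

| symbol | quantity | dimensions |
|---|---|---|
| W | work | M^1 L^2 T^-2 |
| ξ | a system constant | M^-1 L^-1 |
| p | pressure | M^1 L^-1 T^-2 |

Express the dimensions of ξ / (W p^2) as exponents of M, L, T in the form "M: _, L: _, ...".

M: -4, L: -1, T: 6

Collect each base-dimension exponent across the product:
  M: −(1) + (-1) − 2·(1) = -4
  L: −(2) + (-1) − 2·(-1) = -1
  T: −(-2) + (0) − 2·(-2) = 6
So the dimensions are [M⁻⁴ L⁻¹ T⁶].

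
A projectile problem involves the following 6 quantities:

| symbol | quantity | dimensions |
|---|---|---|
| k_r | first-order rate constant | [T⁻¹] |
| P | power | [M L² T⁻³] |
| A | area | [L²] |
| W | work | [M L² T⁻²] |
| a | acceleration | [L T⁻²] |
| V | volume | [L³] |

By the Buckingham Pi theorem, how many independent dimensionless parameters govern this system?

3

There are 6 variables and 3 base dimensions (M, L, T).
The dimension matrix has rank 3.
Independent dimensionless groups: 6 − 3 = 3.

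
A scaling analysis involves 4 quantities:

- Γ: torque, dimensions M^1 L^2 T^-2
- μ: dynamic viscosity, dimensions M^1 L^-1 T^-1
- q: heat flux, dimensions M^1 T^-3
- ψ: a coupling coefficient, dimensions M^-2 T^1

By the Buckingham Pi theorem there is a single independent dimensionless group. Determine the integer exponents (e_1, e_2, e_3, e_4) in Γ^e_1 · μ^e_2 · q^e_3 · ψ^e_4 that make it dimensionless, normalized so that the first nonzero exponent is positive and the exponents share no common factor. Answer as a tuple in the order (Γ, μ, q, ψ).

M: e_1·(1) + e_2·(1) + e_3·(1) + e_4·(-2) = 0
L: e_1·(2) + e_2·(-1) + e_3·(0) + e_4·(0) = 0
T: e_1·(-2) + e_2·(-1) + e_3·(-3) + e_4·(1) = 0
Solving this homogeneous linear system for the smallest-integer solution (first nonzero entry positive) gives (1, 2, -1, 1).

(1, 2, -1, 1)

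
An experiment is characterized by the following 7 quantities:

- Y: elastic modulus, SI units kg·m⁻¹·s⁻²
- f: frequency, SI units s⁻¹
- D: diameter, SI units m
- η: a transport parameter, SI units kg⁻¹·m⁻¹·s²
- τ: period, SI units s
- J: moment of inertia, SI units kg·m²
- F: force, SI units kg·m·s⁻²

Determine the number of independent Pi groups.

There are 7 variables and 3 base dimensions (M, L, T).
The dimension matrix has rank 3.
Independent dimensionless groups: 7 − 3 = 4.

4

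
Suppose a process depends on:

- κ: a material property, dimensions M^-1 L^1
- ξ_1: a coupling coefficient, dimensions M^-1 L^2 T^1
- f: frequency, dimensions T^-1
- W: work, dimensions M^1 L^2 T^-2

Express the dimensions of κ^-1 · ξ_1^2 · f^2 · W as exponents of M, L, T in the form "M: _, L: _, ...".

M: 0, L: 5, T: -2

Collect each base-dimension exponent across the product:
  M: −(-1) + 2·(-1) + 2·(0) + (1) = 0
  L: −(1) + 2·(2) + 2·(0) + (2) = 5
  T: −(0) + 2·(1) + 2·(-1) + (-2) = -2
So the dimensions are [L⁵ T⁻²].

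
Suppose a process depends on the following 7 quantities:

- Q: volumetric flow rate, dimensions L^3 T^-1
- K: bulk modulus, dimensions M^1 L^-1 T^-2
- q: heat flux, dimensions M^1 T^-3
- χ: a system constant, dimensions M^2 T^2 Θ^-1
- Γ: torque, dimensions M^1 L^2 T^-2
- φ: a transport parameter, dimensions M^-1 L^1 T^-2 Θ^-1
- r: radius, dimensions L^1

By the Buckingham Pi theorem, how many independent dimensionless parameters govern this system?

3

There are 7 variables and 4 base dimensions (M, L, T, Θ).
The dimension matrix has rank 4.
Independent dimensionless groups: 7 − 4 = 3.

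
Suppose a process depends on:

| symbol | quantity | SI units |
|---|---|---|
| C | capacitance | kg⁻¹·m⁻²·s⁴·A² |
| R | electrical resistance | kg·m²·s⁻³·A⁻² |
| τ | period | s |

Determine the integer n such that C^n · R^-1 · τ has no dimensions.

Balance the M exponent: (-1)·n from C, plus −(1) + (0) = -1 from the rest, must sum to zero.
−n − 1 = 0, so n = -1.

-1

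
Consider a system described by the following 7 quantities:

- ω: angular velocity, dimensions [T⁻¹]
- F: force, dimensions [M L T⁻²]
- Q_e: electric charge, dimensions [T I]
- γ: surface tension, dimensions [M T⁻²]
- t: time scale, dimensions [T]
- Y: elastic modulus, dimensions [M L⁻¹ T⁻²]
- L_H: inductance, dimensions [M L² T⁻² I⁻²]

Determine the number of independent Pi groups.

3

There are 7 variables and 4 base dimensions (M, L, T, I).
The dimension matrix has rank 4.
Independent dimensionless groups: 7 − 4 = 3.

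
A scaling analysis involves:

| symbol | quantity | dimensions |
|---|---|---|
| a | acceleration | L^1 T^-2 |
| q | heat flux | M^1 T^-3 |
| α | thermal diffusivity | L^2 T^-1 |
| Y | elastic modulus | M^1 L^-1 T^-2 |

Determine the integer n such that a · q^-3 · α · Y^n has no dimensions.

3

Balance the M exponent: (1)·n from Y, plus (0) − 3·(1) + (0) = -3 from the rest, must sum to zero.
n − 3 = 0, so n = 3.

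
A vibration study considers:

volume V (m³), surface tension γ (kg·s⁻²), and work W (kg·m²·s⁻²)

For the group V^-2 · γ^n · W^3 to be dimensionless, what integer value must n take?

-3

Balance the M exponent: (1)·n from γ, plus −2·(0) + 3·(1) = 3 from the rest, must sum to zero.
n + 3 = 0, so n = -3.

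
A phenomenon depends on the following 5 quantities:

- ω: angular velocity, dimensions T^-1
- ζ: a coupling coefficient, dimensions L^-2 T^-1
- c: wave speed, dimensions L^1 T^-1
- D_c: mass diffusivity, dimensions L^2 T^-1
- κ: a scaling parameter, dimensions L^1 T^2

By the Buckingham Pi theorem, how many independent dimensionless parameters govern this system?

3

There are 5 variables and 2 base dimensions (L, T).
The dimension matrix has rank 2.
Independent dimensionless groups: 5 − 2 = 3.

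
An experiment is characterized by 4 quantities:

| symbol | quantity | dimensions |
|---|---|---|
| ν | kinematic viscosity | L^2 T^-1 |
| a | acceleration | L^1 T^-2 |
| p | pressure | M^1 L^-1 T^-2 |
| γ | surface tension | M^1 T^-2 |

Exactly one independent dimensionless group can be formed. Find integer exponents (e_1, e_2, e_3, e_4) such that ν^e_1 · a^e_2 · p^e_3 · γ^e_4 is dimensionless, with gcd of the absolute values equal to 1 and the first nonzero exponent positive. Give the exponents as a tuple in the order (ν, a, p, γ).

(2, -1, 3, -3)

M: e_1·(0) + e_2·(0) + e_3·(1) + e_4·(1) = 0
L: e_1·(2) + e_2·(1) + e_3·(-1) + e_4·(0) = 0
T: e_1·(-1) + e_2·(-2) + e_3·(-2) + e_4·(-2) = 0
Solving this homogeneous linear system for the smallest-integer solution (first nonzero entry positive) gives (2, -1, 3, -3).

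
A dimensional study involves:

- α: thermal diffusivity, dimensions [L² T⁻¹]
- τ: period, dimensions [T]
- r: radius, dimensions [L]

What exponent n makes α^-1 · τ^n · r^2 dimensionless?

-1

Balance the T exponent: (1)·n from τ, plus −(-1) + 2·(0) = 1 from the rest, must sum to zero.
n + 1 = 0, so n = -1.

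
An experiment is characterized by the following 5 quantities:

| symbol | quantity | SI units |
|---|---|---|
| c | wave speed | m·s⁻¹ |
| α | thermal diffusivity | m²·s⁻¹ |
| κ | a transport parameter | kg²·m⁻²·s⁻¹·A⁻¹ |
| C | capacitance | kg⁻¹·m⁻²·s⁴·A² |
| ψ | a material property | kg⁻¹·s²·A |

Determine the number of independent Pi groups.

1

There are 5 variables and 4 base dimensions (M, L, T, I).
The dimension matrix has rank 4.
Independent dimensionless groups: 5 − 4 = 1.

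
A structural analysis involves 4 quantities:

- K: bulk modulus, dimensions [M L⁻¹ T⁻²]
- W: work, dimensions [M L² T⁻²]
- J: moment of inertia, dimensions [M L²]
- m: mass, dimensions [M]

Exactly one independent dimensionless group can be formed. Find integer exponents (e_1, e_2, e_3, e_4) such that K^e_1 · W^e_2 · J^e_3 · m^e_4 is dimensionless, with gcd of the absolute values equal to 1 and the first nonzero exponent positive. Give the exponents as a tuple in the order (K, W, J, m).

M: e_1·(1) + e_2·(1) + e_3·(1) + e_4·(1) = 0
L: e_1·(-1) + e_2·(2) + e_3·(2) + e_4·(0) = 0
T: e_1·(-2) + e_2·(-2) + e_3·(0) + e_4·(0) = 0
Solving this homogeneous linear system for the smallest-integer solution (first nonzero entry positive) gives (2, -2, 3, -3).

(2, -2, 3, -3)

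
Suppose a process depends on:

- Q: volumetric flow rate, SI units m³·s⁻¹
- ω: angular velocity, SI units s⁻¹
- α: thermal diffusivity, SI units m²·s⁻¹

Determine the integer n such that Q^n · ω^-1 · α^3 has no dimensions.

Balance the L exponent: (3)·n from Q, plus −(0) + 3·(2) = 6 from the rest, must sum to zero.
3n + 6 = 0, so n = -2.

-2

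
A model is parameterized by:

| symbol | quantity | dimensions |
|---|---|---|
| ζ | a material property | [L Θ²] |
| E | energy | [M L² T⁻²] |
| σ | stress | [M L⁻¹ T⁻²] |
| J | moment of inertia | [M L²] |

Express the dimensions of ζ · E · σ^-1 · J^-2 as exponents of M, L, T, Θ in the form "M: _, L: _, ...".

M: -2, L: 0, T: 0, Θ: 2

Collect each base-dimension exponent across the product:
  M: (0) + (1) − (1) − 2·(1) = -2
  L: (1) + (2) − (-1) − 2·(2) = 0
  T: (0) + (-2) − (-2) − 2·(0) = 0
  Θ: (2) + (0) − (0) − 2·(0) = 2
So the dimensions are [M⁻² Θ²].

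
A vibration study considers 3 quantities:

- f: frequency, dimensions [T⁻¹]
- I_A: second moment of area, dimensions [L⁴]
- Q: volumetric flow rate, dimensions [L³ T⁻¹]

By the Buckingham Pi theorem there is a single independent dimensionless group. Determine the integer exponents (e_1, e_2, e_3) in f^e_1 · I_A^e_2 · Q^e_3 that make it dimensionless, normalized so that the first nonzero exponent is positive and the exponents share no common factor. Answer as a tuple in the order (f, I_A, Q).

L: e_1·(0) + e_2·(4) + e_3·(3) = 0
T: e_1·(-1) + e_2·(0) + e_3·(-1) = 0
Solving this homogeneous linear system for the smallest-integer solution (first nonzero entry positive) gives (4, 3, -4).

(4, 3, -4)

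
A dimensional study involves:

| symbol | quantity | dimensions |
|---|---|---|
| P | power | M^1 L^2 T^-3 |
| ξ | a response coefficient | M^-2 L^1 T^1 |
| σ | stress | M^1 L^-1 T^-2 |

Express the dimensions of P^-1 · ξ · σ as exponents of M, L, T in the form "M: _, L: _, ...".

M: -2, L: -2, T: 2

Collect each base-dimension exponent across the product:
  M: −(1) + (-2) + (1) = -2
  L: −(2) + (1) + (-1) = -2
  T: −(-3) + (1) + (-2) = 2
So the dimensions are [M⁻² L⁻² T²].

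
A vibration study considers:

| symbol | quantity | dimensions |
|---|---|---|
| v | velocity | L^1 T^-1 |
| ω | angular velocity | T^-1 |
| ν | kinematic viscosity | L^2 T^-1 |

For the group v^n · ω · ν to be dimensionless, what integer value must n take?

-2

Balance the L exponent: (1)·n from v, plus (0) + (2) = 2 from the rest, must sum to zero.
n + 2 = 0, so n = -2.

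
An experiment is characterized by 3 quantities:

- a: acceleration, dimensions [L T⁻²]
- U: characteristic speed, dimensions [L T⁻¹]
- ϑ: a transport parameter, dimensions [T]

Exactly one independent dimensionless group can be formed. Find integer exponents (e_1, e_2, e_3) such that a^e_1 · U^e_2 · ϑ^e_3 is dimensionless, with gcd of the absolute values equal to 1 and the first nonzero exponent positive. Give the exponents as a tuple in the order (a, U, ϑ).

(1, -1, 1)

L: e_1·(1) + e_2·(1) + e_3·(0) = 0
T: e_1·(-2) + e_2·(-1) + e_3·(1) = 0
Solving this homogeneous linear system for the smallest-integer solution (first nonzero entry positive) gives (1, -1, 1).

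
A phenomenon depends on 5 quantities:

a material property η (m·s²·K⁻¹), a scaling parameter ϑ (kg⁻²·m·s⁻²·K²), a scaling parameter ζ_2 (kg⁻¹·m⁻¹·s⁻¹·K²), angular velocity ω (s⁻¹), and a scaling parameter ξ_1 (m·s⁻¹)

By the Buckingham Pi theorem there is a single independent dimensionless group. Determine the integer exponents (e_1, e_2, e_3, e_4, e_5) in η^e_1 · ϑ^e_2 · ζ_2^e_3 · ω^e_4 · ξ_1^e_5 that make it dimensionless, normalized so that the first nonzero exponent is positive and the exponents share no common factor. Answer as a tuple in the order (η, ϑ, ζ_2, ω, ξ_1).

(2, -1, 2, 3, 1)

M: e_1·(0) + e_2·(-2) + e_3·(-1) + e_4·(0) + e_5·(0) = 0
L: e_1·(1) + e_2·(1) + e_3·(-1) + e_4·(0) + e_5·(1) = 0
T: e_1·(2) + e_2·(-2) + e_3·(-1) + e_4·(-1) + e_5·(-1) = 0
Θ: e_1·(-1) + e_2·(2) + e_3·(2) + e_4·(0) + e_5·(0) = 0
Solving this homogeneous linear system for the smallest-integer solution (first nonzero entry positive) gives (2, -1, 2, 3, 1).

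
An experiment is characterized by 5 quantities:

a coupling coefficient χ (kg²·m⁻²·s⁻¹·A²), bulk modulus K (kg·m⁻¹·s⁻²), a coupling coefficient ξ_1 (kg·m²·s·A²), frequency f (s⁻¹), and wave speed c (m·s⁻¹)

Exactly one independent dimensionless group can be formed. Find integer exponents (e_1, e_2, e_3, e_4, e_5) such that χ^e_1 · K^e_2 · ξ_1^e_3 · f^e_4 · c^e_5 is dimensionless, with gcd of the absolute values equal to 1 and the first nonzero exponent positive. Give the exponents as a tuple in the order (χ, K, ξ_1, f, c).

(1, -1, -1, -3, 3)

M: e_1·(2) + e_2·(1) + e_3·(1) + e_4·(0) + e_5·(0) = 0
L: e_1·(-2) + e_2·(-1) + e_3·(2) + e_4·(0) + e_5·(1) = 0
T: e_1·(-1) + e_2·(-2) + e_3·(1) + e_4·(-1) + e_5·(-1) = 0
I: e_1·(2) + e_2·(0) + e_3·(2) + e_4·(0) + e_5·(0) = 0
Solving this homogeneous linear system for the smallest-integer solution (first nonzero entry positive) gives (1, -1, -1, -3, 3).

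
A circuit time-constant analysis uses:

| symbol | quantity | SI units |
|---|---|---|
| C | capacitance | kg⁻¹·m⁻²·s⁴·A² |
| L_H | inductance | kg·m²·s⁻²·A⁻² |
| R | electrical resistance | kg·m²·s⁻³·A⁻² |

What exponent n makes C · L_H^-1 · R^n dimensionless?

Balance the M exponent: (1)·n from R, plus (-1) − (1) = -2 from the rest, must sum to zero.
n − 2 = 0, so n = 2.

2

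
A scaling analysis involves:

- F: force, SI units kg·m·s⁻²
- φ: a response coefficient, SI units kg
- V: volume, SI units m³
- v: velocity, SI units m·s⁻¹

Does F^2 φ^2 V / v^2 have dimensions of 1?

no

Sum the exponent of each base dimension across the product:
  M: 2·[F]_M + 2·[φ]_M + [V]_M − 2·[v]_M = 2·(1) + 2·(1) + (0) − 2·(0) = 4
  L: 2·[F]_L + 2·[φ]_L + [V]_L − 2·[v]_L = 2·(1) + 2·(0) + (3) − 2·(1) = 3
  T: 2·[F]_T + 2·[φ]_T + [V]_T − 2·[v]_T = 2·(-2) + 2·(0) + (0) − 2·(-1) = -2
Net dimensions [M⁴ L³ T⁻²] ≠ [1] — not dimensionless.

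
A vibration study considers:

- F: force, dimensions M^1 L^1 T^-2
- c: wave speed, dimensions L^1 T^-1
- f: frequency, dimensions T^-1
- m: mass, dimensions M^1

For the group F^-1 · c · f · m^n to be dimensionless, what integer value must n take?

Balance the M exponent: (1)·n from m, plus −(1) + (0) + (0) = -1 from the rest, must sum to zero.
n − 1 = 0, so n = 1.

1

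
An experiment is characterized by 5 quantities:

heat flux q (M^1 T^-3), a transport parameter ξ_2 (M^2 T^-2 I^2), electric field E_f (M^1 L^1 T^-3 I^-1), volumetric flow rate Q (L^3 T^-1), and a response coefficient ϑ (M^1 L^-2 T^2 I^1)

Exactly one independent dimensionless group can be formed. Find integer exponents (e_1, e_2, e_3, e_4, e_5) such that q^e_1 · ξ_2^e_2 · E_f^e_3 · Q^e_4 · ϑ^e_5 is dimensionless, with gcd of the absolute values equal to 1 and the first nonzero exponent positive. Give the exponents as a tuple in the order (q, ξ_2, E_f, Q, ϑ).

(2, -1, -1, 1, 1)

M: e_1·(1) + e_2·(2) + e_3·(1) + e_4·(0) + e_5·(1) = 0
L: e_1·(0) + e_2·(0) + e_3·(1) + e_4·(3) + e_5·(-2) = 0
T: e_1·(-3) + e_2·(-2) + e_3·(-3) + e_4·(-1) + e_5·(2) = 0
I: e_1·(0) + e_2·(2) + e_3·(-1) + e_4·(0) + e_5·(1) = 0
Solving this homogeneous linear system for the smallest-integer solution (first nonzero entry positive) gives (2, -1, -1, 1, 1).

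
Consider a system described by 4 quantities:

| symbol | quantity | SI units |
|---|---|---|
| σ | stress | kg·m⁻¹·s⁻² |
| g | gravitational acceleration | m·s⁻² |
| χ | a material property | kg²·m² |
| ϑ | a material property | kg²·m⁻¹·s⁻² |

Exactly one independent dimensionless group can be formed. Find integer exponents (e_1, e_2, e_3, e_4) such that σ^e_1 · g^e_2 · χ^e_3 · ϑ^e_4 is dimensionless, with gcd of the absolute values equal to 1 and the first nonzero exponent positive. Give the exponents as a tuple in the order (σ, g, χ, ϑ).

(4, -1, 1, -3)

M: e_1·(1) + e_2·(0) + e_3·(2) + e_4·(2) = 0
L: e_1·(-1) + e_2·(1) + e_3·(2) + e_4·(-1) = 0
T: e_1·(-2) + e_2·(-2) + e_3·(0) + e_4·(-2) = 0
Solving this homogeneous linear system for the smallest-integer solution (first nonzero entry positive) gives (4, -1, 1, -3).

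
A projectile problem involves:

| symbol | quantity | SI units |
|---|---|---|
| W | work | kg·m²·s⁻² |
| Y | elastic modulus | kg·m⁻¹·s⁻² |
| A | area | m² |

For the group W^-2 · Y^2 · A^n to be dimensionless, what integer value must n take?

Balance the L exponent: (2)·n from A, plus −2·(2) + 2·(-1) = -6 from the rest, must sum to zero.
2n − 6 = 0, so n = 3.

3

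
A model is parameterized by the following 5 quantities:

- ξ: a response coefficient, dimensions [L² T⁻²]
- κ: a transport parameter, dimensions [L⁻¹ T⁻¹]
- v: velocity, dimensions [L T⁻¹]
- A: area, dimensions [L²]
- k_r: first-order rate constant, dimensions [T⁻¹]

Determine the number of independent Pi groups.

There are 5 variables and 2 base dimensions (L, T).
The dimension matrix has rank 2.
Independent dimensionless groups: 5 − 2 = 3.

3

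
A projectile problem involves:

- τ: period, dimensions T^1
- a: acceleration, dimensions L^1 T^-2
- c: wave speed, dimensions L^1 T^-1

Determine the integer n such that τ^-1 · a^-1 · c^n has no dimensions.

1

Balance the L exponent: (1)·n from c, plus −(0) − (1) = -1 from the rest, must sum to zero.
n − 1 = 0, so n = 1.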